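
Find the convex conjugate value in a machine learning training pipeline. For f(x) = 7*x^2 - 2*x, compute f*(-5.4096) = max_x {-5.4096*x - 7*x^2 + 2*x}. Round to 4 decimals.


f*(y) = sup_x {y*x - a*x^2 - b*x} = sup_x {(y-b)*x - a*x^2}
FOC: (y - b) - 2a*x = 0 => x* = (y - b)/(2a)
x* = (-5.4096 + 2)/(2*7) = -0.2435
f*(-5.4096) = (y-b)^2/(4a) = (-5.4096 + 2)^2/(4*7)
= 11.6254/28 = 0.4152


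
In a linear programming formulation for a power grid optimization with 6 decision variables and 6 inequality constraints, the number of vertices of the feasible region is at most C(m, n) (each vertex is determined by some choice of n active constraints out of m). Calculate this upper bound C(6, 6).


Each vertex corresponds to some choice of n active constraints out of m, so the number of vertices is at most C(m, n) = m! / (n!(m-n)!).
m = 6, n = 6
Numerator: 6 * 5 * 4 * 3 * 2 * 1
Denominator: 6! = 720
C(6, 6) = 1


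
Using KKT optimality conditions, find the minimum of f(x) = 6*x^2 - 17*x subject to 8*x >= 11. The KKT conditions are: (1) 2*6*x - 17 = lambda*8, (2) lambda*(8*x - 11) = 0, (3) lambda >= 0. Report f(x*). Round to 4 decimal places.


Step 1: Try lambda = 0 (constraint inactive).
Stationarity: 2*6*x - 17 = 0
x* = 17/(2*6) = 17/12 = 1.4167 (rounded; the exact value 17/12 is used below)
Check constraint: 8*1.4167 = 11.3336 >= 11 -- satisfied.
Step 2: Compute optimal value.
f(x*) = 6*(17/12)^2 - 17*(17/12) = -12.0417


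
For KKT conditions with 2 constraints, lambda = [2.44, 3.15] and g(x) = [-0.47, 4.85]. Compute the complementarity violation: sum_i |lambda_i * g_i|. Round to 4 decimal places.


KKT complementary slackness check:
lambda_1 * g_1 = 2.44 * -0.47 = -1.1468
lambda_2 * g_2 = 3.15 * 4.85 = 15.2775
Total violation = 1.1468 + 15.2775 = 16.4243


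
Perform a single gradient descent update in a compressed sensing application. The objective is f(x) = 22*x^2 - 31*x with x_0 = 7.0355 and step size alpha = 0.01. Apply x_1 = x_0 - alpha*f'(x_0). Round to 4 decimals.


We compute the gradient at x_0 and apply the update.
f'(x) = 44*x - 31
f'(7.0355) = 44*7.0355 - 31 = 278.562
x_1 = 7.0355 - 0.01*278.562 = 4.2499


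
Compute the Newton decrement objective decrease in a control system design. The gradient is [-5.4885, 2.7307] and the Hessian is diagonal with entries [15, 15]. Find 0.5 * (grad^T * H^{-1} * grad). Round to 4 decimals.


Step 1: H is diagonal, so H^(-1) * g = [-0.3659, 0.182].
Step 2: g^T H^(-1) g = sum_i g_i^2 / H_ii
  = (-5.4885)^2/15 + (2.7307)^2/15
  = 2.0082 + 0.4971 = 2.5054
Step 3: Objective decrease = 0.5 * g^T H^(-1) g = 1.2527


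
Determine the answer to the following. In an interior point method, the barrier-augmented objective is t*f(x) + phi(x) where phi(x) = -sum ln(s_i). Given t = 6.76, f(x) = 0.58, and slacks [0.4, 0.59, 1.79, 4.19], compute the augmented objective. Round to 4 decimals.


Step 1: Compute log-barrier.
ln values: [-0.9163, -0.5276, 0.5822, 1.4327]
phi = -(-0.9163 - 0.5276 + 0.5822 + 1.4327) = -0.571
Step 2: Compute augmented objective.
t*f(x) = 6.76*0.58 = 3.9208
Total = 3.9208 - 0.571 = 3.3498


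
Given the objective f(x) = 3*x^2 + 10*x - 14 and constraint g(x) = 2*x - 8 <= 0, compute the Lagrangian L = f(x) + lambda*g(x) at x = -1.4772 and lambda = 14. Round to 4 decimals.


Step 1: Evaluate f(x).
f(-1.4772) = 3*(-1.4772)^2 + 10*(-1.4772) - 14 = -22.2256
Step 2: Evaluate g(x).
g(-1.4772) = 2*-1.4772 - 8 = -10.9544
Step 3: Compute Lagrangian.
L = -22.2256 + 14*-10.9544 = -175.5872


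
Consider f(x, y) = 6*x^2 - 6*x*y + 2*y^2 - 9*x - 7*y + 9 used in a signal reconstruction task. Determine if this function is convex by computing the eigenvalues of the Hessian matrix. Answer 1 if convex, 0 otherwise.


The Hessian of f(x,y) = 6*x^2 - 6*x*y + 2*y^2 - 9*x - 7*y + 9 is:
H = [[12, -6], [-6, 4]]
Trace = 12 + 4 = 16
Determinant = 12*4 - (-6)^2 = 12
Discriminant = (16)^2 - 4*12 = 208.0
Eigenvalues: lambda_1 = 0.7889, lambda_2 = 15.2111
The function is convex.

1


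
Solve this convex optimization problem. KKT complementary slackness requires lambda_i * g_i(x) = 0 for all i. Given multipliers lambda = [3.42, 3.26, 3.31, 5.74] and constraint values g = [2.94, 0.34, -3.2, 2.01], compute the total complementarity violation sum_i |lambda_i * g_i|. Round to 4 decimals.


KKT complementary slackness check:
lambda_1 * g_1 = 3.42 * 2.94 = 10.0548
lambda_2 * g_2 = 3.26 * 0.34 = 1.1084
lambda_3 * g_3 = 3.31 * -3.2 = -10.592
lambda_4 * g_4 = 5.74 * 2.01 = 11.5374
Total violation = 10.0548 + 1.1084 + 10.592 + 11.5374 = 33.2926


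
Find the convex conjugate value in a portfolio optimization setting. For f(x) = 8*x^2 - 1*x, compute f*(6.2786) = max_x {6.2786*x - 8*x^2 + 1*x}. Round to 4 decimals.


f*(y) = sup_x {y*x - a*x^2 - b*x} = sup_x {(y-b)*x - a*x^2}
FOC: (y - b) - 2a*x = 0 => x* = (y - b)/(2a)
x* = (6.2786 + 1)/(2*8) = 0.4549
f*(6.2786) = (y-b)^2/(4a) = (6.2786 + 1)^2/(4*8)
= 52.978/32 = 1.6556


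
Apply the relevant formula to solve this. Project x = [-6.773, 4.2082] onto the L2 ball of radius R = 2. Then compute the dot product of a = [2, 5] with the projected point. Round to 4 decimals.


Step 1: Compute ||x|| (intermediates to 6 decimals).
||x|| = sqrt((-6.773)^2 + 4.2082^2) = 7.973862
Step 2: Project.
Since ||x|| > R, scale = R/||x|| = 2/7.973862 = 0.250819, proj(x) = scale * x
proj(x) = [-1.698797, 1.055497]
Step 3: Dot product.
a^T * proj(x) = 2*(-1.698797) + 5*1.055497 = 1.8799


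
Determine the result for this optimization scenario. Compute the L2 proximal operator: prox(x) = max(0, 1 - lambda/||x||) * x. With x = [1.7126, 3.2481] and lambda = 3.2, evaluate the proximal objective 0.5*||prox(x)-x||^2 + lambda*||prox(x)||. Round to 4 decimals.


Step 1: Compute ||x||.
||x|| = 3.6719
Step 2: Compute scaling factor.
scale = max(0, 1 - 3.2/3.6719) = 0.1285
Step 3: prox(x) = [0.2201, 0.4175]
||prox(x)|| = 0.4719
Step 4: Proximal objective.
0.5*||prox-x||^2 = 5.12
lambda*||prox|| = 1.5101
Total = 6.6302


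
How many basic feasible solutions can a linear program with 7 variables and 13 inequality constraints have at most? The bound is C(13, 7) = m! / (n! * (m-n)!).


Each vertex corresponds to some choice of n active constraints out of m, so the number of vertices is at most C(m, n) = m! / (n!(m-n)!).
m = 13, n = 7
Numerator: 13 * 12 * 11 * 10 * 9 * 8 * 7
Denominator: 7! = 5040
C(13, 7) = 1716


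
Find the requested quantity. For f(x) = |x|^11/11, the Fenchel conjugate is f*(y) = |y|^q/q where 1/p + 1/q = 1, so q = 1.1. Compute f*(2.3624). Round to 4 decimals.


The conjugate exponent q satisfies 1/p + 1/q = 1.
p = 11, so q = 11/(11 - 1) = 1.1
|y|^q = 2.3624^1.1 = 2.5745
f*(2.3624) = 2.5745 / 1.1 = 2.3404


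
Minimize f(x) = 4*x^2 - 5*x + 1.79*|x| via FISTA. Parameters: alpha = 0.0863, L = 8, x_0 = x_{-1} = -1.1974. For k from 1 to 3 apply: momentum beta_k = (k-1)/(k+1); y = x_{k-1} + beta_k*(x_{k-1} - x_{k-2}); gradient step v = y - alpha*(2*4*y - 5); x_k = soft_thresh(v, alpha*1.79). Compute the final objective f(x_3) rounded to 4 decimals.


FISTA on f(x) = 4*x^2 - 5*x + 1.79*|x|
L = 8, alpha = 0.0863
Iteration 1: beta = 0.0, y = -1.1974 + 0.0*(-1.1974 + 1.1974) = -1.1974
  grad(y) = -14.5792, v = y - alpha*grad = 0.0608
  prox(v) = soft_thresh(0.0608, 0.1545) = 0.0
Iteration 2: beta = 0.3333, y = 0.0 + 0.3333*(0.0 + 1.1974) = 0.3991
  grad(y) = -1.8069, v = y - alpha*grad = 0.5551
  prox(v) = soft_thresh(0.5551, 0.1545) = 0.4006
Iteration 3: beta = 0.5, y = 0.4006 + 0.5*(0.4006 - 0.0) = 0.6009
  grad(y) = -0.1929, v = y - alpha*grad = 0.6175
  prox(v) = soft_thresh(0.6175, 0.1545) = 0.4631
f(x_3) = 4*0.4631^2 - 5*0.4631 + 1.79*|0.4631| = -0.6287


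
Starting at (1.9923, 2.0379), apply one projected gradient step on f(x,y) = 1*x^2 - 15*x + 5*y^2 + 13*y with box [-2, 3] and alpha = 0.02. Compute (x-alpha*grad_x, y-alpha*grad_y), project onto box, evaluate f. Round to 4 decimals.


Step 1: Compute gradient at (1.9923, 2.0379).
grad_x = 2*1*1.9923 - 15 = -11.0154
grad_y = 2*5*2.0379 + 13 = 33.379
Step 2: Gradient step.
x_raw = 1.9923 - 0.02*-11.0154 = 2.2126
y_raw = 2.0379 - 0.02*33.379 = 1.3703
Step 3: Project onto [-2, 3].
x_proj = clip(2.2126) = 2.2126
y_proj = clip(1.3703) = 1.3703
Step 4: Evaluate f.
f(2.2126, 1.3703) = -1.0904


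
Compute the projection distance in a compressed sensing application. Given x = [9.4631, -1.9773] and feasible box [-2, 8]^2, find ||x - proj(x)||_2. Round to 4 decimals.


Project each component onto [-2, 8].
clip(9.4631) = 8.0, clip(-1.9773) = -1.9773
Projection = [8.0, -1.9773]
Squared diffs: [2.1407, 0.0]
Distance = sqrt(2.1407) = 1.4631


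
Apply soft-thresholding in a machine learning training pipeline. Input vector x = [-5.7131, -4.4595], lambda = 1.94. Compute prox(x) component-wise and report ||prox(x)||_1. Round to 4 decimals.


Soft-thresholding with lambda = 1.94:
prox(-5.7131) = sign(-5.7131)*max(|-5.7131| - 1.94, 0) = -3.7731
prox(-4.4595) = sign(-4.4595)*max(|-4.4595| - 1.94, 0) = -2.5195
prox(x) = [-3.7731, -2.5195]
||prox(x)||_1 = 3.7731 + 2.5195 = 6.2926


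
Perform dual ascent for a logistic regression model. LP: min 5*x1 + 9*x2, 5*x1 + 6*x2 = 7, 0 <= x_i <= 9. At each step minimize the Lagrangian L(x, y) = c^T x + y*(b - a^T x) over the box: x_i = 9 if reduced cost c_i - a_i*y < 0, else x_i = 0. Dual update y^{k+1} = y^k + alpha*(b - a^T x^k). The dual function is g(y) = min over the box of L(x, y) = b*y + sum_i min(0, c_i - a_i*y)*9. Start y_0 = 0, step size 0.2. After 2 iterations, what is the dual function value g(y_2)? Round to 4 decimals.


Dual ascent for LP: min 5*x1 + 9*x2, 5*x1 + 6*x2 = 7, 0 <= x_i <= 9
Step 1: y^k = 0.0, reduced costs: (5.0, 9.0)
  x^k = (0.0, 0.0), subgradient = b - a^T x = 7.0
  y^{k+1} = 0.0 + 0.2*7.0 = 1.4
Step 2: y^k = 1.4, reduced costs: (-2.0, 0.6)
  x^k = (9.0, 0.0), subgradient = b - a^T x = -38.0
  y^{k+1} = 1.4 + 0.2*-38.0 = -6.2
Dual objective at y_2 = -6.2: reduced costs (36.0, 46.2), box minimizer x = (0.0, 0.0)
g(y_2) = b*y + (c1 - a1*y)*x1 + (c2 - a2*y)*x2 = 7*(-6.2) + 36.0*0.0 + 46.2*0.0 = -43.4 + 0.0 + 0.0 = -43.4


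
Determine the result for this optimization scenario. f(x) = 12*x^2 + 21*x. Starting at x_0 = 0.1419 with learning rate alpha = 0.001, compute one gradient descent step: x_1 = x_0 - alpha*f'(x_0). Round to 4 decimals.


We compute the gradient at x_0 and apply the update.
f'(x) = 24*x + 21
f'(0.1419) = 24*0.1419 + 21 = 24.4056
x_1 = 0.1419 - 0.001*24.4056 = 0.1175


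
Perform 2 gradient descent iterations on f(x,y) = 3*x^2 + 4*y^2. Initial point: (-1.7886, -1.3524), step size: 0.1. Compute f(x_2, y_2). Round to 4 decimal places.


Gradient descent on f(x,y) = 3*x^2 + 4*y^2.
Starting point: (-1.7886, -1.3524), alpha = 0.1
Step 1: grad_x = 2*3*-1.7886 = -10.7316, grad_y = 2*4*-1.3524 = -10.8192
  x_1 = -1.7886 - 0.1*-10.7316 = -0.7154
  y_1 = -1.3524 - 0.1*-10.8192 = -0.2705
Step 2: grad_x = 2*3*-0.7154 = -4.2926, grad_y = 2*4*-0.2705 = -2.1638
  x_2 = -0.7154 - 0.1*-4.2926 = -0.2862
  y_2 = -0.2705 - 0.1*-2.1638 = -0.0541
f(-0.2862, -0.0541) = 3*(-0.2862)^2 + 4*(-0.0541)^2 = 0.2574


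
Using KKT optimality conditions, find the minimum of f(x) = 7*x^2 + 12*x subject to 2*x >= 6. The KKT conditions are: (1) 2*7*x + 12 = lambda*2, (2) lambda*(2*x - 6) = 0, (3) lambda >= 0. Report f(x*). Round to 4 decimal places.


Step 1: Try lambda = 0 (constraint inactive).
x_unc = -12/(2*7) = -0.8571
Check: 2*-0.8571 = -1.7142 < 6 -- violated!
Step 2: Constraint must be active: 2*x = 6
x* = 6/2 = 3.0
lambda = (2*7*3.0 + 12)/2 = 27.0
Step 3: Compute optimal value.
f(x*) = 7*3.0^2 + 12*3.0 = 99.0


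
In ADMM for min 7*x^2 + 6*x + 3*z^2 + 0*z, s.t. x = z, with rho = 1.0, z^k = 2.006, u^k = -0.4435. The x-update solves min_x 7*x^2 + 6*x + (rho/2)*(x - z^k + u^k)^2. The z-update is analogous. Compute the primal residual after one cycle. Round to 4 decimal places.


ADMM iteration with rho = 1.0, z^k = 2.006, u^k = -0.4435
Step 1: x-update.
Minimize 7*x^2 + 6*x + (1.0/2)*(x - 2.006 - 0.4435)^2
FOC: (2*7 + 1.0)*x = -6 + 1.0*(2.006 + 0.4435)
x^{k+1} = -0.2367
Step 2: z-update.
Minimize 3*z^2 + 0*z + (1.0/2)*(-0.2367 - z - 0.4435)^2
FOC: (2*3 + 1.0)*z = 0 + 1.0*(-0.2367 - 0.4435)
z^{k+1} = -0.0972
Step 3: u-update.
u^{k+1} = -0.4435 - 0.2367 + 0.0972 = -0.583
Step 4: Primal residual = |-0.2367 + 0.0972| = 0.1395


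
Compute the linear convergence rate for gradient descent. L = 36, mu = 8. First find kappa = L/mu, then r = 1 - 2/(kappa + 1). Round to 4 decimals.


Step 1: Compute the condition number.
kappa = L/mu = 36/8 = 4.5
Step 2: Compute the convergence rate.
r = 1 - 2/(kappa + 1) = 1 - 2*mu/(L + mu) = (L - mu)/(L + mu) = 28/44 = 0.6364


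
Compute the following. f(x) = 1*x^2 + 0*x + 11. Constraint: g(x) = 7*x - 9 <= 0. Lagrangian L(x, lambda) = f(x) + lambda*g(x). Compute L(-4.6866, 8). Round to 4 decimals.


Step 1: Evaluate f(x).
f(-4.6866) = 1*(-4.6866)^2 + 0*(-4.6866) + 11 = 32.9642
Step 2: Evaluate g(x).
g(-4.6866) = 7*-4.6866 - 9 = -41.8062
Step 3: Compute Lagrangian.
L = 32.9642 + 8*-41.8062 = -301.4854


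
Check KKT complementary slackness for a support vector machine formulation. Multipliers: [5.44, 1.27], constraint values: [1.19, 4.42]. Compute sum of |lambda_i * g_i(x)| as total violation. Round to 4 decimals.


KKT complementary slackness check:
lambda_1 * g_1 = 5.44 * 1.19 = 6.4736
lambda_2 * g_2 = 1.27 * 4.42 = 5.6134
Total violation = 6.4736 + 5.6134 = 12.087


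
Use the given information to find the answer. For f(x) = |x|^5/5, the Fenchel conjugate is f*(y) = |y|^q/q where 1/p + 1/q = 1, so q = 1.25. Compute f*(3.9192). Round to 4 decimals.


The conjugate exponent q satisfies 1/p + 1/q = 1.
p = 5, so q = 5/(5 - 1) = 1.25
|y|^q = 3.9192^1.25 = 5.5144
f*(3.9192) = 5.5144 / 1.25 = 4.4115


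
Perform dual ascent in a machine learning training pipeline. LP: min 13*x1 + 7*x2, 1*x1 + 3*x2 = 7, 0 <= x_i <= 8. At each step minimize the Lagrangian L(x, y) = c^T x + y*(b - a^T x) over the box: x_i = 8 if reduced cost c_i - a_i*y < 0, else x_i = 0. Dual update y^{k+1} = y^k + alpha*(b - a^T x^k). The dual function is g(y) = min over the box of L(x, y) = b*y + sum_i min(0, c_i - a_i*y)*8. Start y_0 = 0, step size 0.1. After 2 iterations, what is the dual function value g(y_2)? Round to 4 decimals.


Dual ascent for LP: min 13*x1 + 7*x2, 1*x1 + 3*x2 = 7, 0 <= x_i <= 8
Step 1: y^k = 0.0, reduced costs: (13.0, 7.0)
  x^k = (0.0, 0.0), subgradient = b - a^T x = 7.0
  y^{k+1} = 0.0 + 0.1*7.0 = 0.7
Step 2: y^k = 0.7, reduced costs: (12.3, 4.9)
  x^k = (0.0, 0.0), subgradient = b - a^T x = 7.0
  y^{k+1} = 0.7 + 0.1*7.0 = 1.4
Dual objective at y_2 = 1.4: reduced costs (11.6, 2.8), box minimizer x = (0.0, 0.0)
g(y_2) = b*y + (c1 - a1*y)*x1 + (c2 - a2*y)*x2 = 7*1.4 + 11.6*0.0 + 2.8*0.0 = 9.8 + 0.0 + 0.0 = 9.8


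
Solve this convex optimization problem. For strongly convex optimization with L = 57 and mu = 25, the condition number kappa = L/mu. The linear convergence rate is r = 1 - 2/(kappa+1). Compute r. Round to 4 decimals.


Step 1: Compute the condition number.
kappa = L/mu = 57/25 = 2.28
Step 2: Compute the convergence rate.
r = 1 - 2/(kappa + 1) = 1 - 2*mu/(L + mu) = (L - mu)/(L + mu) = 32/82 = 0.3902


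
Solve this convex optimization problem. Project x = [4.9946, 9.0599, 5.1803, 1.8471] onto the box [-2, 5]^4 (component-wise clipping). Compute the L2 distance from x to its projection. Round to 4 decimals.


Project each component onto [-2, 5].
clip(4.9946) = 4.9946, clip(9.0599) = 5.0, clip(5.1803) = 5.0, clip(1.8471) = 1.8471
Projection = [4.9946, 5.0, 5.0, 1.8471]
Squared diffs: [0.0, 16.4828, 0.0325, 0.0]
Distance = sqrt(16.5153) = 4.0639


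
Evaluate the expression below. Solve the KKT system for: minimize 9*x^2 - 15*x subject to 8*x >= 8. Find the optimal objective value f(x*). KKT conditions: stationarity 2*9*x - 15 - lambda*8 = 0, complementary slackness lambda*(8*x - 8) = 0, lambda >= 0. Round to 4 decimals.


Step 1: Try lambda = 0 (constraint inactive).
x_unc = 15/(2*9) = 0.8333
Check: 8*0.8333 = 6.6664 < 8 -- violated!
Step 2: Constraint must be active: 8*x = 8
x* = 8/8 = 1.0
lambda = (2*9*1.0 - 15)/8 = 0.375
Step 3: Compute optimal value.
f(x*) = 9*1.0^2 - 15*1.0 = -6.0


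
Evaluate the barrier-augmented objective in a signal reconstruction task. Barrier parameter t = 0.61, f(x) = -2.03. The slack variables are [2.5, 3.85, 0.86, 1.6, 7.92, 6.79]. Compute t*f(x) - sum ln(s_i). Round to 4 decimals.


Step 1: Compute log-barrier.
ln values: [0.9163, 1.3481, -0.1508, 0.47, 2.0694, 1.9155]
phi = -(0.9163 + 1.3481 - 0.1508 + 0.47 + 2.0694 + 1.9155) = -6.5684
Step 2: Compute augmented objective.
t*f(x) = 0.61*-2.03 = -1.2383
Total = -1.2383 - 6.5684 = -7.8067


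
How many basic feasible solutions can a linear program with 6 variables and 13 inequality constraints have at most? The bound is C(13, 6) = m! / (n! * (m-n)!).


Each vertex corresponds to some choice of n active constraints out of m, so the number of vertices is at most C(m, n) = m! / (n!(m-n)!).
m = 13, n = 6
Numerator: 13 * 12 * 11 * 10 * 9 * 8
Denominator: 6! = 720
C(13, 6) = 1716


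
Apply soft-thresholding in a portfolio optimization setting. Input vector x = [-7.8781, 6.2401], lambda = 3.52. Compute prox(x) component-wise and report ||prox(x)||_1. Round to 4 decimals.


Soft-thresholding with lambda = 3.52:
prox(-7.8781) = sign(-7.8781)*max(|-7.8781| - 3.52, 0) = -4.3581
prox(6.2401) = sign(6.2401)*max(|6.2401| - 3.52, 0) = 2.7201
prox(x) = [-4.3581, 2.7201]
||prox(x)||_1 = 4.3581 + 2.7201 = 7.0782


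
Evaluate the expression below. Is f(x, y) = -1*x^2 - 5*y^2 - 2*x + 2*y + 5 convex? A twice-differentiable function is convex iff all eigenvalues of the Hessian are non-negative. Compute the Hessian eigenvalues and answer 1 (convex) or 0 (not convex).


The Hessian of f(x,y) = -1*x^2 - 5*y^2 - 2*x + 2*y + 5 is:
H = [[-2, 0], [0, -10]]
Trace = -2 - 10 = -12
Determinant = -2*-10 - (0)^2 = 20
Discriminant = (-12)^2 - 4*20 = 64.0
Eigenvalues: lambda_1 = -10.0, lambda_2 = -2.0
The function is not convex.

0


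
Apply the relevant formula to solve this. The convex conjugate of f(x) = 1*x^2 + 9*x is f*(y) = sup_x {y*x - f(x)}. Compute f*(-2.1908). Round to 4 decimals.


f*(y) = sup_x {y*x - a*x^2 - b*x} = sup_x {(y-b)*x - a*x^2}
FOC: (y - b) - 2a*x = 0 => x* = (y - b)/(2a)
x* = (-2.1908 - 9)/(2*1) = -5.5954
f*(-2.1908) = (y-b)^2/(4a) = (-2.1908 - 9)^2/(4*1)
= 125.234/4 = 31.3085


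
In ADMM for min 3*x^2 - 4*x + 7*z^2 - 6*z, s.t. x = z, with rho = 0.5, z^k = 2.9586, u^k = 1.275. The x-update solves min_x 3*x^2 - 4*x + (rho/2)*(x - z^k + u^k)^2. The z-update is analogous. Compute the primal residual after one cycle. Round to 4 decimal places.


ADMM iteration with rho = 0.5, z^k = 2.9586, u^k = 1.275
Step 1: x-update.
Minimize 3*x^2 - 4*x + (0.5/2)*(x - 2.9586 + 1.275)^2
FOC: (2*3 + 0.5)*x = 4 + 0.5*(2.9586 - 1.275)
x^{k+1} = 0.7449
Step 2: z-update.
Minimize 7*z^2 - 6*z + (0.5/2)*(0.7449 - z + 1.275)^2
FOC: (2*7 + 0.5)*z = 6 + 0.5*(0.7449 + 1.275)
z^{k+1} = 0.4834
Step 3: u-update.
u^{k+1} = 1.275 + 0.7449 - 0.4834 = 1.5364
Step 4: Primal residual = |0.7449 - 0.4834| = 0.2614


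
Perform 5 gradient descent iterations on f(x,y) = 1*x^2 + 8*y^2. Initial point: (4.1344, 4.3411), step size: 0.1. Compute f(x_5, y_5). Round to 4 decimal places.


Gradient descent on f(x,y) = 1*x^2 + 8*y^2.
Starting point: (4.1344, 4.3411), alpha = 0.1
Step 1: grad_x = 2*1*4.1344 = 8.2688, grad_y = 2*8*4.3411 = 69.4576
  x_1 = 4.1344 - 0.1*8.2688 = 3.3075
  y_1 = 4.3411 - 0.1*69.4576 = -2.6047
Step 2: grad_x = 2*1*3.3075 = 6.615, grad_y = 2*8*-2.6047 = -41.6746
  x_2 = 3.3075 - 0.1*6.615 = 2.646
  y_2 = -2.6047 - 0.1*-41.6746 = 1.5628
Step 3: grad_x = 2*1*2.646 = 5.292, grad_y = 2*8*1.5628 = 25.0047
  x_3 = 2.646 - 0.1*5.292 = 2.1168
  y_3 = 1.5628 - 0.1*25.0047 = -0.9377
Step 4: grad_x = 2*1*2.1168 = 4.2336, grad_y = 2*8*-0.9377 = -15.0028
  x_4 = 2.1168 - 0.1*4.2336 = 1.6935
  y_4 = -0.9377 - 0.1*-15.0028 = 0.5626
Step 5: grad_x = 2*1*1.6935 = 3.3869, grad_y = 2*8*0.5626 = 9.0017
  x_5 = 1.6935 - 0.1*3.3869 = 1.3548
  y_5 = 0.5626 - 0.1*9.0017 = -0.3376
f(1.3548, -0.3376) = 1*1.3548^2 + 8*(-0.3376)^2 = 2.747


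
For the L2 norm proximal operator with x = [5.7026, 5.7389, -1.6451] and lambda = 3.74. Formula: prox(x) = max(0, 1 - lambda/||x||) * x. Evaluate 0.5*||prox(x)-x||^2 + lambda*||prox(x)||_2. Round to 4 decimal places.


Step 1: Compute ||x||.
||x|| = 8.256
Step 2: Compute scaling factor.
scale = max(0, 1 - 3.74/8.256) = 0.547
Step 3: prox(x) = [3.1193, 3.1391, -0.8999]
||prox(x)|| = 4.516
Step 4: Proximal objective.
0.5*||prox-x||^2 = 6.9938
lambda*||prox|| = 16.8898
Total = 23.8835


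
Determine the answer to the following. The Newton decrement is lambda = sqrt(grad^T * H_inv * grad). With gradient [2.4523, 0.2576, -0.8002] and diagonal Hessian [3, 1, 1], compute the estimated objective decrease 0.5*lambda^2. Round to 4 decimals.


Step 1: H is diagonal, so H^(-1) * g = [0.8174, 0.2576, -0.8002].
Step 2: g^T H^(-1) g = sum_i g_i^2 / H_ii
  = (2.4523)^2/3 + (0.2576)^2/1 + (-0.8002)^2/1
  = 2.0046 + 0.0664 + 0.6403 = 2.7113
Step 3: Objective decrease = 0.5 * g^T H^(-1) g = 1.3556


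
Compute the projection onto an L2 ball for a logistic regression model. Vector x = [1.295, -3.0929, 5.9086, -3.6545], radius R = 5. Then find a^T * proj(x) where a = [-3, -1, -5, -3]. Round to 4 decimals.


Step 1: Compute ||x|| (intermediates to 6 decimals).
||x|| = sqrt(1.295^2 + (-3.0929)^2 + 5.9086^2 + (-3.6545)^2) = 7.714271
Step 2: Project.
Since ||x|| > R, scale = R/||x|| = 5/7.714271 = 0.648149, proj(x) = scale * x
proj(x) = [0.839353, -2.00466, 3.829653, -2.368661]
Step 3: Dot product.
a^T * proj(x) = -3*0.839353 - 1*(-2.00466) - 5*3.829653 - 3*(-2.368661) = -12.5557


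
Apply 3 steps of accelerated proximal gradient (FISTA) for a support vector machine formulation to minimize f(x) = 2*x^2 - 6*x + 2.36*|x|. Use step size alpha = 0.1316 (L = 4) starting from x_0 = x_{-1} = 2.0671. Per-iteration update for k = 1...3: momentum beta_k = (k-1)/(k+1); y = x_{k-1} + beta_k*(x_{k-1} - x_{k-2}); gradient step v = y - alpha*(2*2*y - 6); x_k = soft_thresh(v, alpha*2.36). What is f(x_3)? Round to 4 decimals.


FISTA on f(x) = 2*x^2 - 6*x + 2.36*|x|
L = 4, alpha = 0.1316
Iteration 1: beta = 0.0, y = 2.0671 + 0.0*(2.0671 - 2.0671) = 2.0671
  grad(y) = 2.2684, v = y - alpha*grad = 1.7686
  prox(v) = soft_thresh(1.7686, 0.3106) = 1.458
Iteration 2: beta = 0.3333, y = 1.458 + 0.3333*(1.458 - 2.0671) = 1.255
  grad(y) = -0.9801, v = y - alpha*grad = 1.384
  prox(v) = soft_thresh(1.384, 0.3106) = 1.0734
Iteration 3: beta = 0.5, y = 1.0734 + 0.5*(1.0734 - 1.458) = 0.8811
  grad(y) = -2.4757, v = y - alpha*grad = 1.2069
  prox(v) = soft_thresh(1.2069, 0.3106) = 0.8963
f(x_3) = 2*0.8963^2 - 6*0.8963 + 2.36*|0.8963| = -1.6558


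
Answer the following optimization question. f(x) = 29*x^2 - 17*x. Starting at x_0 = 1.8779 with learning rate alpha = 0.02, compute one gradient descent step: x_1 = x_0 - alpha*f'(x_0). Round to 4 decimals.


We compute the gradient at x_0 and apply the update.
f'(x) = 58*x - 17
f'(1.8779) = 58*1.8779 - 17 = 91.9182
x_1 = 1.8779 - 0.02*91.9182 = 0.0395


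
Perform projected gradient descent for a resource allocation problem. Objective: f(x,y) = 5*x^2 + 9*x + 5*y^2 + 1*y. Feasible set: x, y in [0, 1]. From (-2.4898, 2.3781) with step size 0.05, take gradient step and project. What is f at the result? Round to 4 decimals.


Step 1: Compute gradient at (-2.4898, 2.3781).
grad_x = 2*5*-2.4898 + 9 = -15.898
grad_y = 2*5*2.3781 + 1 = 24.781
Step 2: Gradient step.
x_raw = -2.4898 - 0.05*-15.898 = -1.6949
y_raw = 2.3781 - 0.05*24.781 = 1.1391
Step 3: Project onto [0, 1].
x_proj = clip(-1.6949) = 0.0
y_proj = clip(1.1391) = 1.0
Step 4: Evaluate f.
f(0.0, 1.0) = 6.0


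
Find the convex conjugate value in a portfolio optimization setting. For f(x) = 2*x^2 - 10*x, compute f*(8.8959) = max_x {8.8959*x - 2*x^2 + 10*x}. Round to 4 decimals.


f*(y) = sup_x {y*x - a*x^2 - b*x} = sup_x {(y-b)*x - a*x^2}
FOC: (y - b) - 2a*x = 0 => x* = (y - b)/(2a)
x* = (8.8959 + 10)/(2*2) = 4.724
f*(8.8959) = (y-b)^2/(4a) = (8.8959 + 10)^2/(4*2)
= 357.055/8 = 44.6319


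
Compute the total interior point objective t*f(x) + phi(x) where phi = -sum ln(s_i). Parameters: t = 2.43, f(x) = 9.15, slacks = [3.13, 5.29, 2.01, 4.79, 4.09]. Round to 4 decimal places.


Step 1: Compute log-barrier.
ln values: [1.141, 1.6658, 0.6981, 1.5665, 1.4085]
phi = -(1.141 + 1.6658 + 0.6981 + 1.5665 + 1.4085) = -6.4801
Step 2: Compute augmented objective.
t*f(x) = 2.43*9.15 = 22.2345
Total = 22.2345 - 6.4801 = 15.7544


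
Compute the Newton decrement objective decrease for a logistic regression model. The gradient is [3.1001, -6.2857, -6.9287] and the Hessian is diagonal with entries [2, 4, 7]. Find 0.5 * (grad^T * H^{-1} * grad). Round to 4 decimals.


Step 1: H is diagonal, so H^(-1) * g = [1.5501, -1.5714, -0.9898].
Step 2: g^T H^(-1) g = sum_i g_i^2 / H_ii
  = (3.1001)^2/2 + (-6.2857)^2/4 + (-6.9287)^2/7
  = 4.8053 + 9.8775 + 6.8581 = 21.5409
Step 3: Objective decrease = 0.5 * g^T H^(-1) g = 10.7705


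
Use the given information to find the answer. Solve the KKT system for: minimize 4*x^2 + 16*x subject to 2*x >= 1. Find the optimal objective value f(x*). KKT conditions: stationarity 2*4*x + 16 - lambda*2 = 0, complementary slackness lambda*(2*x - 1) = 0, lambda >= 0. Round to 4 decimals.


Step 1: Try lambda = 0 (constraint inactive).
x_unc = -16/(2*4) = -2.0
Check: 2*-2.0 = -4.0 < 1 -- violated!
Step 2: Constraint must be active: 2*x = 1
x* = 1/2 = 0.5
lambda = (2*4*0.5 + 16)/2 = 10.0
Step 3: Compute optimal value.
f(x*) = 4*0.5^2 + 16*0.5 = 9.0


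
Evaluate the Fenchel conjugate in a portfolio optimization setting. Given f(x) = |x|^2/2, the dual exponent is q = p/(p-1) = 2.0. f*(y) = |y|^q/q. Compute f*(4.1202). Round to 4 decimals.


The conjugate exponent q satisfies 1/p + 1/q = 1.
p = 2, so q = 2/(2 - 1) = 2.0
|y|^q = 4.1202^2.0 = 16.976
f*(4.1202) = 16.976 / 2.0 = 8.488


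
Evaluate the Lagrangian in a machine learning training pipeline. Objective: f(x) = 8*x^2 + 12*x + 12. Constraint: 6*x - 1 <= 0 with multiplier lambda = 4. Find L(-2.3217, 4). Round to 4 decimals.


Step 1: Evaluate f(x).
f(-2.3217) = 8*(-2.3217)^2 + 12*(-2.3217) + 12 = 27.2619
Step 2: Evaluate g(x).
g(-2.3217) = 6*-2.3217 - 1 = -14.9302
Step 3: Compute Lagrangian.
L = 27.2619 + 4*-14.9302 = -32.4589


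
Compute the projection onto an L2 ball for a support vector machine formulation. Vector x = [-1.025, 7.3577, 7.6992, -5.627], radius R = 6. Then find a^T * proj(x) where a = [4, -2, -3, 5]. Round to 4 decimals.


Step 1: Compute ||x|| (intermediates to 6 decimals).
||x|| = sqrt((-1.025)^2 + 7.3577^2 + 7.6992^2 + (-5.627)^2) = 12.088308
Step 2: Project.
Since ||x|| > R, scale = R/||x|| = 6/12.088308 = 0.496347, proj(x) = scale * x
proj(x) = [-0.508756, 3.651972, 3.821475, -2.792945]
Step 3: Dot product.
a^T * proj(x) = 4*(-0.508756) - 2*3.651972 - 3*3.821475 + 5*(-2.792945) = -34.7681


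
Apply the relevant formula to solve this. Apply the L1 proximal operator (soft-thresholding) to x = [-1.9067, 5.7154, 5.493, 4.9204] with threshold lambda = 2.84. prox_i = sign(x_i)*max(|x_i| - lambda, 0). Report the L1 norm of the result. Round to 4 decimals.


Soft-thresholding with lambda = 2.84:
prox(-1.9067) = sign(-1.9067)*max(|-1.9067| - 2.84, 0) = 0.0
prox(5.7154) = sign(5.7154)*max(|5.7154| - 2.84, 0) = 2.8754
prox(5.493) = sign(5.493)*max(|5.493| - 2.84, 0) = 2.653
prox(4.9204) = sign(4.9204)*max(|4.9204| - 2.84, 0) = 2.0804
prox(x) = [0.0, 2.8754, 2.653, 2.0804]
||prox(x)||_1 = 0.0 + 2.8754 + 2.653 + 2.0804 = 7.6088


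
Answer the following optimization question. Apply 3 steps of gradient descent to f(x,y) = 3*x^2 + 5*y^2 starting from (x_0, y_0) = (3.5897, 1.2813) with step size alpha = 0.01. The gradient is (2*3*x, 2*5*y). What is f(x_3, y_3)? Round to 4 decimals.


Gradient descent on f(x,y) = 3*x^2 + 5*y^2.
Starting point: (3.5897, 1.2813), alpha = 0.01
Step 1: grad_x = 2*3*3.5897 = 21.5382, grad_y = 2*5*1.2813 = 12.813
  x_1 = 3.5897 - 0.01*21.5382 = 3.3743
  y_1 = 1.2813 - 0.01*12.813 = 1.1532
Step 2: grad_x = 2*3*3.3743 = 20.2459, grad_y = 2*5*1.1532 = 11.5317
  x_2 = 3.3743 - 0.01*20.2459 = 3.1719
  y_2 = 1.1532 - 0.01*11.5317 = 1.0379
Step 3: grad_x = 2*3*3.1719 = 19.0312, grad_y = 2*5*1.0379 = 10.3785
  x_3 = 3.1719 - 0.01*19.0312 = 2.9815
  y_3 = 1.0379 - 0.01*10.3785 = 0.9341
f(2.9815, 0.9341) = 3*2.9815^2 + 5*0.9341^2 = 31.0313


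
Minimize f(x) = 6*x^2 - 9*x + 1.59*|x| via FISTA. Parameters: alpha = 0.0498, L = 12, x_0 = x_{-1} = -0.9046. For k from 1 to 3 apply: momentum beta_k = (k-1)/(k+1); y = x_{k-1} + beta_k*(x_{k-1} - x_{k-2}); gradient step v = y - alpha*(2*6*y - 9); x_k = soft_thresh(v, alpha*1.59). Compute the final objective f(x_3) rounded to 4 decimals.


FISTA on f(x) = 6*x^2 - 9*x + 1.59*|x|
L = 12, alpha = 0.0498
Iteration 1: beta = 0.0, y = -0.9046 + 0.0*(-0.9046 + 0.9046) = -0.9046
  grad(y) = -19.8552, v = y - alpha*grad = 0.0842
  prox(v) = soft_thresh(0.0842, 0.0792) = 0.005
Iteration 2: beta = 0.3333, y = 0.005 + 0.3333*(0.005 + 0.9046) = 0.3082
  grad(y) = -5.3015, v = y - alpha*grad = 0.5722
  prox(v) = soft_thresh(0.5722, 0.0792) = 0.493
Iteration 3: beta = 0.5, y = 0.493 + 0.5*(0.493 - 0.005) = 0.7371
  grad(y) = -0.1553, v = y - alpha*grad = 0.7448
  prox(v) = soft_thresh(0.7448, 0.0792) = 0.6656
f(x_3) = 6*0.6656^2 - 9*0.6656 + 1.59*|0.6656| = -2.2739


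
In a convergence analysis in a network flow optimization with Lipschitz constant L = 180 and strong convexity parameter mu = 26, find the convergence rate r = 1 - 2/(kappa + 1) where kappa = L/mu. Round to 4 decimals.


Step 1: Compute the condition number.
kappa = L/mu = 180/26 = 6.9231
Step 2: Compute the convergence rate.
r = 1 - 2/(kappa + 1) = 1 - 2*mu/(L + mu) = (L - mu)/(L + mu) = 154/206 = 0.7476


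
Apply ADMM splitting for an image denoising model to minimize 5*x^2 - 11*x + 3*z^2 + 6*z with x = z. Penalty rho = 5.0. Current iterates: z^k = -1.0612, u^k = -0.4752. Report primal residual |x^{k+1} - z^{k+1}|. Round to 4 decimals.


ADMM iteration with rho = 5.0, z^k = -1.0612, u^k = -0.4752
Step 1: x-update.
Minimize 5*x^2 - 11*x + (5.0/2)*(x + 1.0612 - 0.4752)^2
FOC: (2*5 + 5.0)*x = 11 + 5.0*(-1.0612 + 0.4752)
x^{k+1} = 0.538
Step 2: z-update.
Minimize 3*z^2 + 6*z + (5.0/2)*(0.538 - z - 0.4752)^2
FOC: (2*3 + 5.0)*z = -6 + 5.0*(0.538 - 0.4752)
z^{k+1} = -0.5169
Step 3: u-update.
u^{k+1} = -0.4752 + 0.538 + 0.5169 = 0.5797
Step 4: Primal residual = |0.538 + 0.5169| = 1.0549


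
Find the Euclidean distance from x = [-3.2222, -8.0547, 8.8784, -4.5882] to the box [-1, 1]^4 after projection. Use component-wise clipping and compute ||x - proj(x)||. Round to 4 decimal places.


Project each component onto [-1, 1].
clip(-3.2222) = -1.0, clip(-8.0547) = -1.0, clip(8.8784) = 1.0, clip(-4.5882) = -1.0
Projection = [-1.0, -1.0, 1.0, -1.0]
Squared diffs: [4.9382, 49.7688, 62.0692, 12.8752]
Distance = sqrt(129.6514) = 11.3865


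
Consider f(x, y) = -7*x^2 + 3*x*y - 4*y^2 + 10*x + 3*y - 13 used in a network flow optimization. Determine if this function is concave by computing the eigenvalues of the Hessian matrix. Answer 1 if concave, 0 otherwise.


The Hessian of f(x,y) = -7*x^2 + 3*x*y - 4*y^2 + 10*x + 3*y - 13 is:
H = [[-14, 3], [3, -8]]
Trace = -14 - 8 = -22
Determinant = -14*-8 - (3)^2 = 103
Discriminant = (-22)^2 - 4*103 = 72.0
Eigenvalues: lambda_1 = -15.2426, lambda_2 = -6.7574
The function is concave.

1


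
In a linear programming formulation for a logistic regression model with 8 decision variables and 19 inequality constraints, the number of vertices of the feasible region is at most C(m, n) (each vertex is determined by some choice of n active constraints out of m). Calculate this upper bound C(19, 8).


Each vertex corresponds to some choice of n active constraints out of m, so the number of vertices is at most C(m, n) = m! / (n!(m-n)!).
m = 19, n = 8
Numerator: 19 * 18 * 17 * 16 * 15 * 14 * 13 * 12
Denominator: 8! = 40320
C(19, 8) = 75582


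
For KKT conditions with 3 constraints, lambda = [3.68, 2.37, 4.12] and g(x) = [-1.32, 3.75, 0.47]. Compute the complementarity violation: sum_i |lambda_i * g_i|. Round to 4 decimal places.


KKT complementary slackness check:
lambda_1 * g_1 = 3.68 * -1.32 = -4.8576
lambda_2 * g_2 = 2.37 * 3.75 = 8.8875
lambda_3 * g_3 = 4.12 * 0.47 = 1.9364
Total violation = 4.8576 + 8.8875 + 1.9364 = 15.6815


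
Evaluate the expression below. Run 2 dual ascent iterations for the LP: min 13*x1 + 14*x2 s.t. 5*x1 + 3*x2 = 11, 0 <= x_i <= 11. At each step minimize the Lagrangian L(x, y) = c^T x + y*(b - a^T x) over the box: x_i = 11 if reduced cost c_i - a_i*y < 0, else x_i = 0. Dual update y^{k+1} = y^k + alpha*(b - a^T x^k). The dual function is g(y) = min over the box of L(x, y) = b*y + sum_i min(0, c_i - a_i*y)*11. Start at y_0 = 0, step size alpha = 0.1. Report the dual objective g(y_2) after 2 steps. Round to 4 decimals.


Dual ascent for LP: min 13*x1 + 14*x2, 5*x1 + 3*x2 = 11, 0 <= x_i <= 11
Step 1: y^k = 0.0, reduced costs: (13.0, 14.0)
  x^k = (0.0, 0.0), subgradient = b - a^T x = 11.0
  y^{k+1} = 0.0 + 0.1*11.0 = 1.1
Step 2: y^k = 1.1, reduced costs: (7.5, 10.7)
  x^k = (0.0, 0.0), subgradient = b - a^T x = 11.0
  y^{k+1} = 1.1 + 0.1*11.0 = 2.2
Dual objective at y_2 = 2.2: reduced costs (2.0, 7.4), box minimizer x = (0.0, 0.0)
g(y_2) = b*y + (c1 - a1*y)*x1 + (c2 - a2*y)*x2 = 11*2.2 + 2.0*0.0 + 7.4*0.0 = 24.2 + 0.0 + 0.0 = 24.2


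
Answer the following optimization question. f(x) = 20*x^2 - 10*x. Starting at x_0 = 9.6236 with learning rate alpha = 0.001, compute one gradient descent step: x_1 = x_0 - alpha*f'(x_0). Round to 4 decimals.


We compute the gradient at x_0 and apply the update.
f'(x) = 40*x - 10
f'(9.6236) = 40*9.6236 - 10 = 374.944
x_1 = 9.6236 - 0.001*374.944 = 9.2487


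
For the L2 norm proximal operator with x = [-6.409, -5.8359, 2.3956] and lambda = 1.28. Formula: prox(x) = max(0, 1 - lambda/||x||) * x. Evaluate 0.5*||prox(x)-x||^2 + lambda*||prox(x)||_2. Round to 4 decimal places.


Step 1: Compute ||x||.
||x|| = 8.9929
Step 2: Compute scaling factor.
scale = max(0, 1 - 1.28/8.9929) = 0.8577
Step 3: prox(x) = [-5.4968, -5.0052, 2.0546]
||prox(x)|| = 7.7129
Step 4: Proximal objective.
0.5*||prox-x||^2 = 0.8192
lambda*||prox|| = 9.8725
Total = 10.6917


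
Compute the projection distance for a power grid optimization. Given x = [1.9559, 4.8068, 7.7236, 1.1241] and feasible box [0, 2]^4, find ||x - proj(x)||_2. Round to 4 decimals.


Project each component onto [0, 2].
clip(1.9559) = 1.9559, clip(4.8068) = 2.0, clip(7.7236) = 2.0, clip(1.1241) = 1.1241
Projection = [1.9559, 2.0, 2.0, 1.1241]
Squared diffs: [0.0, 7.8781, 32.7596, 0.0]
Distance = sqrt(40.6377) = 6.3748


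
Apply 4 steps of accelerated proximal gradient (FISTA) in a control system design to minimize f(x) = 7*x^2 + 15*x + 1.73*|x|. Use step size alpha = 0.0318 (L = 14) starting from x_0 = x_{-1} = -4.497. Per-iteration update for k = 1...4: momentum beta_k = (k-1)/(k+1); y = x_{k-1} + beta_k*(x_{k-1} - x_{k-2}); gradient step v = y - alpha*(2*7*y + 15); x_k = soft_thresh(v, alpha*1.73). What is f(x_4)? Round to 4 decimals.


FISTA on f(x) = 7*x^2 + 15*x + 1.73*|x|
L = 14, alpha = 0.0318
Iteration 1: beta = 0.0, y = -4.497 + 0.0*(-4.497 + 4.497) = -4.497
  grad(y) = -47.958, v = y - alpha*grad = -2.9719
  prox(v) = soft_thresh(-2.9719, 0.055) = -2.9169
Iteration 2: beta = 0.3333, y = -2.9169 + 0.3333*(-2.9169 + 4.497) = -2.3902
  grad(y) = -18.4632, v = y - alpha*grad = -1.8031
  prox(v) = soft_thresh(-1.8031, 0.055) = -1.7481
Iteration 3: beta = 0.5, y = -1.7481 + 0.5*(-1.7481 + 2.9169) = -1.1637
  grad(y) = -1.2913, v = y - alpha*grad = -1.1226
  prox(v) = soft_thresh(-1.1226, 0.055) = -1.0676
Iteration 4: beta = 0.6, y = -1.0676 + 0.6*(-1.0676 + 1.7481) = -0.6593
  grad(y) = 5.7699, v = y - alpha*grad = -0.8428
  prox(v) = soft_thresh(-0.8428, 0.055) = -0.7878
f(x_4) = 7*(-0.7878)^2 + 15*(-0.7878) + 1.73*|-0.7878| = -6.1096


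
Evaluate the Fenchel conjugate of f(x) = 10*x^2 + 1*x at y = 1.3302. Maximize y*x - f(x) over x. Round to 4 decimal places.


f*(y) = sup_x {y*x - a*x^2 - b*x} = sup_x {(y-b)*x - a*x^2}
FOC: (y - b) - 2a*x = 0 => x* = (y - b)/(2a)
x* = (1.3302 - 1)/(2*10) = 0.0165
f*(1.3302) = (y-b)^2/(4a) = (1.3302 - 1)^2/(4*10)
= 0.109/40 = 0.0027


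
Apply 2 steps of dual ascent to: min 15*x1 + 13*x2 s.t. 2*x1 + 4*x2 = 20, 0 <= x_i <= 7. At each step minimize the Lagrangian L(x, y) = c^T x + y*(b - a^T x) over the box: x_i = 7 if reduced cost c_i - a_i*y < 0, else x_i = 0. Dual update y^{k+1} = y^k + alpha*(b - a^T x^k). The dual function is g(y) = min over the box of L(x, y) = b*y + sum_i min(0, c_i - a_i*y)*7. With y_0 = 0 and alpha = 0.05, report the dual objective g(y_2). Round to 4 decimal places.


Dual ascent for LP: min 15*x1 + 13*x2, 2*x1 + 4*x2 = 20, 0 <= x_i <= 7
Step 1: y^k = 0.0, reduced costs: (15.0, 13.0)
  x^k = (0.0, 0.0), subgradient = b - a^T x = 20.0
  y^{k+1} = 0.0 + 0.05*20.0 = 1.0
Step 2: y^k = 1.0, reduced costs: (13.0, 9.0)
  x^k = (0.0, 0.0), subgradient = b - a^T x = 20.0
  y^{k+1} = 1.0 + 0.05*20.0 = 2.0
Dual objective at y_2 = 2.0: reduced costs (11.0, 5.0), box minimizer x = (0.0, 0.0)
g(y_2) = b*y + (c1 - a1*y)*x1 + (c2 - a2*y)*x2 = 20*2.0 + 11.0*0.0 + 5.0*0.0 = 40.0 + 0.0 + 0.0 = 40.0


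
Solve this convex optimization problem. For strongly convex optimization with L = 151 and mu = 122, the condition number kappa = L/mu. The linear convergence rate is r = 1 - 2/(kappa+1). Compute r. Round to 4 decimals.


Step 1: Compute the condition number.
kappa = L/mu = 151/122 = 1.2377
Step 2: Compute the convergence rate.
r = 1 - 2/(kappa + 1) = 1 - 2*mu/(L + mu) = (L - mu)/(L + mu) = 29/273 = 0.1062


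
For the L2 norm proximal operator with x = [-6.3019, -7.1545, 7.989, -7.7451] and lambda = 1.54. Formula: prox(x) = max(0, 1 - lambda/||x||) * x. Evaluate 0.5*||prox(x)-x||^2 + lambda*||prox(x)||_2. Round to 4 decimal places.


Step 1: Compute ||x||.
||x|| = 14.653
Step 2: Compute scaling factor.
scale = max(0, 1 - 1.54/14.653) = 0.8949
Step 3: prox(x) = [-5.6396, -6.4026, 7.1494, -6.9311]
||prox(x)|| = 13.113
Step 4: Proximal objective.
0.5*||prox-x||^2 = 1.1858
lambda*||prox|| = 20.194
Total = 21.3799


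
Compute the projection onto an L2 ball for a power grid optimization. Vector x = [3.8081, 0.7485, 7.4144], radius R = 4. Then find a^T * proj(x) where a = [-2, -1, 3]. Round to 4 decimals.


Step 1: Compute ||x|| (intermediates to 6 decimals).
||x|| = sqrt(3.8081^2 + 0.7485^2 + 7.4144^2) = 8.368704
Step 2: Project.
Since ||x|| > R, scale = R/||x|| = 4/8.368704 = 0.477971, proj(x) = scale * x
proj(x) = [1.820161, 0.357761, 3.543868]
Step 3: Dot product.
a^T * proj(x) = -2*1.820161 - 1*0.357761 + 3*3.543868 = 6.6335


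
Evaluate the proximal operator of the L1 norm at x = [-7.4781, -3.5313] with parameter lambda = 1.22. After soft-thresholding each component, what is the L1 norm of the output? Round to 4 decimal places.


Soft-thresholding with lambda = 1.22:
prox(-7.4781) = sign(-7.4781)*max(|-7.4781| - 1.22, 0) = -6.2581
prox(-3.5313) = sign(-3.5313)*max(|-3.5313| - 1.22, 0) = -2.3113
prox(x) = [-6.2581, -2.3113]
||prox(x)||_1 = 6.2581 + 2.3113 = 8.5694


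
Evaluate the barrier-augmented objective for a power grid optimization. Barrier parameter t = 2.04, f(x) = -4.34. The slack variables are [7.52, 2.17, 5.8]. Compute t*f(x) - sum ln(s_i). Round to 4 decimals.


Step 1: Compute log-barrier.
ln values: [2.0176, 0.7747, 1.7579]
phi = -(2.0176 + 0.7747 + 1.7579) = -4.5502
Step 2: Compute augmented objective.
t*f(x) = 2.04*-4.34 = -8.8536
Total = -8.8536 - 4.5502 = -13.4038


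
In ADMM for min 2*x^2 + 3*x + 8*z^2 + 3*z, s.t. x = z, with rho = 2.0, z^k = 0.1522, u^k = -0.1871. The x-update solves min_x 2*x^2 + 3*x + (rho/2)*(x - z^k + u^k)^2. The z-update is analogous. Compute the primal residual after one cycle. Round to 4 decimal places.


ADMM iteration with rho = 2.0, z^k = 0.1522, u^k = -0.1871
Step 1: x-update.
Minimize 2*x^2 + 3*x + (2.0/2)*(x - 0.1522 - 0.1871)^2
FOC: (2*2 + 2.0)*x = -3 + 2.0*(0.1522 + 0.1871)
x^{k+1} = -0.3869
Step 2: z-update.
Minimize 8*z^2 + 3*z + (2.0/2)*(-0.3869 - z - 0.1871)^2
FOC: (2*8 + 2.0)*z = -3 + 2.0*(-0.3869 - 0.1871)
z^{k+1} = -0.2304
Step 3: u-update.
u^{k+1} = -0.1871 - 0.3869 + 0.2304 = -0.3436
Step 4: Primal residual = |-0.3869 + 0.2304| = 0.1565
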